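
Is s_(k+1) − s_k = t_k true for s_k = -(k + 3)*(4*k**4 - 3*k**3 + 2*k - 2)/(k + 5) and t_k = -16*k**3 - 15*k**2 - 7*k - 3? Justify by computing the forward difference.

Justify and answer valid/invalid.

Invalid: residual 2*(12*k**4 + 98*k**3 + 82*k**2 + 36*k + 17)/(k**2 + 11*k + 30) ≠ 0.

s_(k+1) = -(k + 4)*(2*k + 4*(k + 1)**4 - 3*(k + 1)**3)/(k + 6)
s_(k+1) − s_k = (-16*k**5 - 167*k**4 - 456*k**3 - 366*k**2 - 171*k - 56)/(k**2 + 11*k + 30)
(s_(k+1) − s_k) − t_k = 2*(12*k**4 + 98*k**3 + 82*k**2 + 36*k + 17)/(k**2 + 11*k + 30)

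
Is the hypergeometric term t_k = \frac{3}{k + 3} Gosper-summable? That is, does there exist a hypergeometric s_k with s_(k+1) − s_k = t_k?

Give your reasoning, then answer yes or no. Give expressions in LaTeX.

No — t_k has no hypergeometric antidifference.

Ratio r(k) = (k + 3)/(k + 4).
So A=k + 3 and B=k + 4, with C=1.
Need (k + 3)·f(k+1) − (k + 3)·f(k) = 1.
From deg A=1, deg B=1, deg C=0: d=0.
Put f(k) = c0: A·f(k+1) − B(k−1)·f(k) − C = -1; need -1 = 0 — inconsistent ⇒ no f, not summable.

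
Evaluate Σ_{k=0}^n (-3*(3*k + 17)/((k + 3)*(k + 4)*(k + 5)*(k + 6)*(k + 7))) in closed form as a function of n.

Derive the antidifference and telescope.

S(n) = (-n**3 - 16*n**2 - 83*n - 68)/(24*(n**3 + 16*n**2 + 83*n + 140))

Step 1: r(k) = (k + 3)*(3*k + 20)/((k + 8)*(3*k + 17)).
Take A(k)=k + 3, B(k)=k + 8, C(k)=k + 17/3.
Set up (k + 3)·f(k+1) − (k + 7)·f(k) − (k + 17/3) = 0.
Bound: deg f ≤ 4.
Coefficient equations give f(k) = k*(k + 5)*(k**2 + 13*k + 54)/216.
So s_k = (B(k−1)f/C)·t_k = (k*(k + 5)*(k + 7)*(k**2 + 13*k + 54)/(72*(3*k + 17)))·t_k = k*(-k**2 - 13*k - 54)/(24*(k**3 + 13*k**2 + 54*k + 72)).
s_(k+1) − s_k = 3*(-3*k - 17)/(k**5 + 25*k**4 + 245*k**3 + 1175*k**2 + 2754*k + 2520) = t_k.
Σ_(k=0)^n t_k = s_(n+1) − s_(0) = ((-n**3 - 16*n**2 - 83*n - 68)/(24*(n**3 + 16*n**2 + 83*n + 140))) − (0), i.e. (-n**3 - 16*n**2 - 83*n - 68)/(24*(n**3 + 16*n**2 + 83*n + 140)).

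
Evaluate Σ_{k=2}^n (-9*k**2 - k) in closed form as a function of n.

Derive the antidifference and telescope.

S(n) = -3*n**3 - 5*n**2 - 2*n + 10

Compute t_(k+1)/t_k: get (k + 9*(k + 1)**2 + 1)/(k*(9*k + 1)).
A = 1, B = 1, C = k**2 + k/9.
Solve (1)·f(k+1) − (1)·f(k) = k**2 + k/9.
d = 3 from the (0,0,2) case.
Solve for f: f(k) = k*(k - 1)*(3*k - 1)/9 (degree 3 ≤ 3).
Then R = B(k−1)f/C = (k - 1)*(3*k - 1)/(9*k + 1), so s_k = R(k)·t_k = k*(-3*k**2 + 4*k - 1).
s_(k+1) − s_k = k*(-9*k - 1) = t_k.
Evaluate: s_(n+1) = n*(-3*n**2 - 5*n - 2); subtract s_(2) = -10 ⇒ S(n) = -3*n**3 - 5*n**2 - 2*n + 10.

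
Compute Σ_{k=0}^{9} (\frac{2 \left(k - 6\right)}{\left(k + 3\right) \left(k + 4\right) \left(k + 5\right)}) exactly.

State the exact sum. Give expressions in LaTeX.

r(k) = (k - 5)*(k + 3)/((k - 6)*(k + 6)) after simplifying.
Factor: A=k + 3; B=k + 6; C=k - 6.
Solve (k + 3)·f(k+1) − (k + 5)·f(k) = k - 6.
From deg A=1, deg B=1, deg C=1: d=2.
A polynomial solution: f(k) = -k*(k + 15)/8.
So s_k = (B(k−1)f/C)·t_k = (-k*(k + 5)*(k + 15)/(8*(k - 6)))·t_k = k*(-k - 15)/(4*(k + 3)*(k + 4)).
Check: Δs_k = 2*(k - 6)/(k**3 + 12*k**2 + 47*k + 60). ✓
Evaluate s at k=10 and k=0: -125/364 and 0; difference -125/364.

Σ = -125/364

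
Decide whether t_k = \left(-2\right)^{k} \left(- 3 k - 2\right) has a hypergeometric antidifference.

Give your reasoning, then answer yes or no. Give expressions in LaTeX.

Yes. s_k = \left(-2\right)^{k} k.

r(k) = 2*(-3*k - 5)/(3*k + 2) after simplifying.
Take A(k)=-2, B(k)=1, C(k)=k + 2/3.
f must satisfy (-2)·f(k+1) − (1)·f(k) = k + 2/3.
From deg A=0, deg B=0, deg C=1: d=1.
Solving with deg f ≤ 1: f(k) = -k/3.
R(k) = B(k−1)·f(k)/C(k) = -k/(3*k + 2); s_k = R·t_k = (-2)**k*k.
Δs = (-2)**k*(-3*k - 2), as required.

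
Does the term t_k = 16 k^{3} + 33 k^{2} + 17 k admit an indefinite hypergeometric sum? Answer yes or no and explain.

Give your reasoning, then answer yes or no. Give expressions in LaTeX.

Compute t_(k+1)/t_k: get (16*k**2 + 65*k + 66)/(k*(16*k + 17)).
Normal form (A,B,C) = (1, 1, k**3 + 33*k**2/16 + 17*k/16).
Need (1)·f(k+1) − (1)·f(k) = k**3 + 33*k**2/16 + 17*k/16.
Degrees (0,0,3) ⇒ d ≤ 4.
Solve for f: f(k) = k*(k - 1)*(k + 1)*(4*k + 3)/16 (degree 4 ≤ 4).
So s_k = (B(k−1)f/C)·t_k = ((k - 1)*(4*k + 3)/(16*k + 17))·t_k = k*(4*k**3 + 3*k**2 - 4*k - 3).
Verify: k*(16*k**2 + 33*k + 17) matches t_k.

Yes. s_k = k \left(4 k^{3} + 3 k^{2} - 4 k - 3\right).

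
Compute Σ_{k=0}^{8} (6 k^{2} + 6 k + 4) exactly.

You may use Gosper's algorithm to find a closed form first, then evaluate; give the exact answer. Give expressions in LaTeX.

Compute t_(k+1)/t_k: get (3*k**2 + 9*k + 8)/(3*k**2 + 3*k + 2).
Normal form (A,B,C) = (1, 1, k**2 + k + 2/3).
Set up (1)·f(k+1) − (1)·f(k) − (k**2 + k + 2/3) = 0.
deg f ≤ 3 (via 0,0,2).
Solving with deg f ≤ 3: f(k) = k*(k**2 + 1)/3.
R(k) = B(k−1)·f(k)/C(k) = k*(k**2 + 1)/(3*k**2 + 3*k + 2); s_k = R·t_k = 2*k*(k**2 + 1).
Δs = 6*k**2 + 6*k + 4, as required.
Evaluate s at k=9 and k=0: 1476 and 0; difference 1476.

Σ = 1476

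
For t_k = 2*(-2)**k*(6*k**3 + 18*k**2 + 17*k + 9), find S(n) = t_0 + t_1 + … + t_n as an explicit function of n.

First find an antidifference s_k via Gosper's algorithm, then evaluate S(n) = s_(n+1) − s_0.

S(n) = 8*(-2)**n*n**3 + 32*(-2)**n*n**2 + 36*(-2)**n*n + 16*(-2)**n + 2

The ratio is 2*(-6*k**3 - 36*k**2 - 71*k - 50)/(6*k**3 + 18*k**2 + 17*k + 9).
Gosper form: A/B · C(k+1)/C(k) with A=-2, B=1, C=k**3 + 3*k**2 + 17*k/6 + 3/2.
f must satisfy (-2)·f(k+1) − (1)·f(k) = k**3 + 3*k**2 + 17*k/6 + 3/2.
Degrees (0,0,3) ⇒ d ≤ 3.
Match coefficients ⇒ f(k) = -(2*k**3 + 2*k**2 - k + 1)/6.
So s_k = (B(k−1)f/C)·t_k = (-(2*k**3 + 2*k**2 - k + 1)/(6*k**3 + 18*k**2 + 17*k + 9))·t_k = (-2)**(k + 1)*(2*k**3 + 2*k**2 - k + 1).
Check: Δs_k = 2*(-2)**k*(6*k**3 + 18*k**2 + 17*k + 9). ✓
Telescope: S(n) = s_(n+1) − s_(0) = (-2)**(n + 2)*(2*n**3 + 8*n**2 + 9*n + 4) − (-2) = 8*(-2)**n*n**3 + 32*(-2)**n*n**2 + 36*(-2)**n*n + 16*(-2)**n + 2.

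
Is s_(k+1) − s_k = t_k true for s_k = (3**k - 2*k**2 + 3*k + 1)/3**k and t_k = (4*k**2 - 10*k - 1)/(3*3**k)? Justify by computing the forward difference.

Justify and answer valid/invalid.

valid; difference matches t_k

s_(k+1) = (3*3**k - 2*k**2 - k + 2)/(3*3**k)
s_(k+1) − s_k = (4*k**2 - 10*k - 1)/(3*3**k)
(s_(k+1) − s_k) − t_k = 0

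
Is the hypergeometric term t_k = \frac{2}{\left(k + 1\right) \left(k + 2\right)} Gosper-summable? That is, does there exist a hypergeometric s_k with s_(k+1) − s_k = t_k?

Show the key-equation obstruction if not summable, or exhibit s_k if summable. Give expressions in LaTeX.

Yes. s_k = \frac{2 k}{k + 1}.

r(k) = (k + 1)/(k + 3) after simplifying.
Factor: A=k + 1; B=k + 3; C=1.
f must satisfy (k + 1)·f(k+1) − (k + 2)·f(k) = 1.
From deg A=1, deg B=1, deg C=0: d=1.
Coefficient equations give f(k) = k.
So s_k = (B(k−1)f/C)·t_k = (k*(k + 2))·t_k = 2*k/(k + 1).
Δs = 2/(k**2 + 3*k + 2), as required.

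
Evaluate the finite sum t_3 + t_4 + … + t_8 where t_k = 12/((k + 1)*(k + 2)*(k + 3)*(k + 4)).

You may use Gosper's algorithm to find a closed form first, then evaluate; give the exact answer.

Σ = 1/33

The ratio is (k + 1)/(k + 5).
Factor: A=k + 1; B=k + 5; C=1.
Solve (k + 1)·f(k+1) − (k + 4)·f(k) = 1.
From deg A=1, deg B=1, deg C=0: d=3.
Solve for f: f(k) = k*(k**2 + 6*k + 11)/18 (degree 3 ≤ 3).
R(k) = B(k−1)·f(k)/C(k) = k*(k + 4)*(k**2 + 6*k + 11)/18; s_k = R·t_k = 2*k*(k**2 + 6*k + 11)/(3*(k + 1)*(k + 2)*(k + 3)).
Δs = 12/(k**4 + 10*k**3 + 35*k**2 + 50*k + 24), as required.
Telescoping: Σ = s_(9) − s_(3) = 73/110 − (19/30) = 1/33.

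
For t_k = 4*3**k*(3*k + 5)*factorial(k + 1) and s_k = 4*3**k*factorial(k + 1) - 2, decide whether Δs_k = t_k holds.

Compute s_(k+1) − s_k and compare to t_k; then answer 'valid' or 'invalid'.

s_(k+1) = 4*3**(k + 1)*factorial(k + 2) - 2
s_(k+1) − s_k = 4*3**k*(3*k + 5)*factorial(k + 1)
(s_(k+1) − s_k) − t_k = 0

valid (s_(k+1) − s_k reduces to t_k)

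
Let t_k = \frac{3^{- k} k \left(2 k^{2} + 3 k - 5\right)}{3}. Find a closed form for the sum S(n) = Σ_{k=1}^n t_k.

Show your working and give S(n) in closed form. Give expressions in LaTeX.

Step 1: r(k) = (2*k**2 + 9*k + 7)/(3*(2*k**2 + 3*k - 5)).
A = 1/3, B = 1, C = k**3 + 3*k**2/2 - 5*k/2.
f must satisfy (1/3)·f(k+1) − (1)·f(k) = k**3 + 3*k**2/2 - 5*k/2.
d = 3 from the (0,0,3) case.
Solving with deg f ≤ 3: f(k) = -3*(k**3 + 3*k**2 + 2*k + 3)/2.
Get s_k = R·t_k = -(k**3 + 3*k**2 + 2*k + 3)/3**k with R(k) = B(k−1)f(k)/C(k) = -3*(k**3 + 3*k**2 + 2*k + 3)/(k*(k - 1)*(2*k + 5)).
Δs = k*(2*k**2 + 3*k - 5)/(3*3**k), as required.
Evaluate: s_(n+1) = 3**(-n - 1)*(-n**3 - 6*n**2 - 11*n - 9); subtract s_(1) = -3 ⇒ S(n) = 3**(-n - 1)*(3**(n + 2) - n**3 - 6*n**2 - 11*n - 9).

S(n) = 3^{- n - 1} \left(3^{n + 2} - n^{3} - 6 n^{2} - 11 n - 9\right)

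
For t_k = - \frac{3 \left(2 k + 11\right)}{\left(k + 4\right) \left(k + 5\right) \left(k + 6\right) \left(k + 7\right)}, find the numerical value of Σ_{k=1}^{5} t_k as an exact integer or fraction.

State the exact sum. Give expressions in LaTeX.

Σ = -17/280

The ratio is (k + 4)*(2*k + 13)/((k + 8)*(2*k + 11)).
Take A(k)=k + 4, B(k)=k + 8, C(k)=k + 11/2.
Solve (k + 4)·f(k+1) − (k + 7)·f(k) = k + 11/2.
From deg A=1, deg B=1, deg C=1: d=3.
Match coefficients ⇒ f(k) = k*(k + 5)*(k + 10)/48.
R(k) = B(k−1)·f(k)/C(k) = k*(k + 5)*(k + 7)*(k + 10)/(24*(2*k + 11)); s_k = R·t_k = k*(-k - 10)/(8*(k**2 + 10*k + 24)).
s_(k+1) − s_k = 3*(-2*k - 11)/(k**4 + 22*k**3 + 179*k**2 + 638*k + 840) = t_k.
Sum = s_(6) − s_(1); s_(6) = -1/10, s_(1) = -11/280 ⇒ -17/280.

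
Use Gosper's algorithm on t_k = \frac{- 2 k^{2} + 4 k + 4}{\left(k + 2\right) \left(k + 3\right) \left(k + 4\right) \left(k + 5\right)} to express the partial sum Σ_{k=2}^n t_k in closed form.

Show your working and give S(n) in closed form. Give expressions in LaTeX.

S(n) = \frac{- 2 n^{3} + 6 n^{2} + 11 n - 15}{15 \left(n^{3} + 12 n^{2} + 47 n + 60\right)}

The ratio is (k + 2)*(2*k - (k + 1)**2 + 4)/((k + 6)*(-k**2 + 2*k + 2)).
Factor: A=k + 2; B=k + 6; C=k**2 - 2*k - 2.
Need (k + 2)·f(k+1) − (k + 5)·f(k) = k**2 - 2*k - 2.
deg f ≤ 3 (via 1,1,2).
A polynomial solution: f(k) = k*(k**2 - 15*k - 10)/24.
Get s_k = R·t_k = k*(-k**2 + 15*k + 10)/(12*(k + 2)*(k + 3)*(k + 4)) with R(k) = B(k−1)f(k)/C(k) = k*(k + 5)*(k**2 - 15*k - 10)/(24*(k**2 - 2*k - 2)).
Δs = 2*(-k**2 + 2*k + 2)/(k**4 + 14*k**3 + 71*k**2 + 154*k + 120), as required.
Telescope: S(n) = s_(n+1) − s_(2) = (-n**3 + 12*n**2 + 37*n + 24)/(12*(n**3 + 12*n**2 + 47*n + 60)) − (1/20) = (-2*n**3 + 6*n**2 + 11*n - 15)/(15*(n**3 + 12*n**2 + 47*n + 60)).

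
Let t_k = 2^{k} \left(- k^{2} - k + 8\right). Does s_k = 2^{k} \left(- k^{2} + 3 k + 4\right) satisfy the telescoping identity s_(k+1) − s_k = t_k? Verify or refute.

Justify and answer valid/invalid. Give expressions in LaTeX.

valid; difference matches t_k

s_(k+1) = 2**(k + 1)*(-k**2 + k + 6)
s_(k+1) − s_k = 2**k*(-k**2 - k + 8)
(s_(k+1) − s_k) − t_k = 0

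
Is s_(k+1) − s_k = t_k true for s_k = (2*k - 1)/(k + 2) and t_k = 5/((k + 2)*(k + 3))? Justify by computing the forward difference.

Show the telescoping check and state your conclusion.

s_(k+1) = (2*k + 1)/(k + 3)
s_(k+1) − s_k = 5/(k**2 + 5*k + 6)
(s_(k+1) − s_k) − t_k = 0

valid; difference matches t_k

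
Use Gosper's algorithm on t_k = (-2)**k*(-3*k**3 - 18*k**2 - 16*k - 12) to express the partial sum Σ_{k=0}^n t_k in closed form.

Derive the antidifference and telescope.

S(n) = -2*(-2)**n*n**3 - 14*(-2)**n*n**2 - 18*(-2)**n*n - 10*(-2)**n - 2

r(k) = 2*(-3*k**3 - 27*k**2 - 61*k - 49)/(3*k**3 + 18*k**2 + 16*k + 12) after simplifying.
A = -2, B = 1, C = k**3 + 6*k**2 + 16*k/3 + 4.
Set up (-2)·f(k+1) − (1)·f(k) − (k**3 + 6*k**2 + 16*k/3 + 4) = 0.
From deg A=0, deg B=0, deg C=3: d=3.
Solve for f: f(k) = -(k**3 + 4*k**2 - 2*k + 2)/3 (degree 3 ≤ 3).
Then R = B(k−1)f/C = -(k**3 + 4*k**2 - 2*k + 2)/(3*k**3 + 18*k**2 + 16*k + 12), so s_k = R(k)·t_k = (-2)**k*(k**3 + 4*k**2 - 2*k + 2).
s_(k+1) − s_k = (-2)**k*(-3*k**3 - 18*k**2 - 16*k - 12) = t_k.
Σ_(k=0)^n t_k = s_(n+1) − s_(0) = ((-2)**(n + 1)*(n**3 + 7*n**2 + 9*n + 5)) − (2), i.e. -2*(-2)**n*n**3 - 14*(-2)**n*n**2 - 18*(-2)**n*n - 10*(-2)**n - 2.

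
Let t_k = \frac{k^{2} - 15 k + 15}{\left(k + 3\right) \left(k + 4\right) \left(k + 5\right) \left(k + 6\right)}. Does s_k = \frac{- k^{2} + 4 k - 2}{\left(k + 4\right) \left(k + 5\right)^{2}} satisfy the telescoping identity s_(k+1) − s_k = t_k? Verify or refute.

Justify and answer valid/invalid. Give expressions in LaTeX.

Invalid: residual \frac{2 \left(- 2 k^{3} + 8 k^{2} + 82 k - 87\right)}{k^{6} + 29 k^{5} + 347 k^{4} + 2191 k^{3} + 7692 k^{2} + 14220 k + 10800} ≠ 0.

s_(k+1) = (4*k - (k + 1)**2 + 2)/((k + 5)*(k + 6)**2)
s_(k+1) − s_k = (k**3 - 11*k**2 - 71*k + 92)/(k**5 + 26*k**4 + 269*k**3 + 1384*k**2 + 3540*k + 3600)
(s_(k+1) − s_k) − t_k = 2*(-2*k**3 + 8*k**2 + 82*k - 87)/(k**6 + 29*k**5 + 347*k**4 + 2191*k**3 + 7692*k**2 + 14220*k + 10800)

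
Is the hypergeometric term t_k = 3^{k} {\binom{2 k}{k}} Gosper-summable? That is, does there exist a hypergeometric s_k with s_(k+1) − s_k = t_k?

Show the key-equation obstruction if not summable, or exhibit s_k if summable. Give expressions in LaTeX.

No — negative degree bound, so no certificate f.

t_(k+1)/t_k = 6*(2*k + 1)/(k + 1).
Gosper form: A/B · C(k+1)/C(k) with A=12*k + 6, B=k + 1, C=1.
Solve (12*k + 6)·f(k+1) − (k)·f(k) = 1.
From deg A=1, deg B=1, deg C=0: d=-1.
deg f ≤ -1 is impossible — no certificate.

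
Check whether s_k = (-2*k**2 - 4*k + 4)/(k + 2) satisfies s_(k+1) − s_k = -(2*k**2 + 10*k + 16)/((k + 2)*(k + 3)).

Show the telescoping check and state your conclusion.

valid; difference matches t_k

s_(k+1) = 2*(-2*k - (k + 1)**2)/(k + 3)
s_(k+1) − s_k = 2*(-k**2 - 5*k - 8)/(k**2 + 5*k + 6)
(s_(k+1) − s_k) − t_k = 0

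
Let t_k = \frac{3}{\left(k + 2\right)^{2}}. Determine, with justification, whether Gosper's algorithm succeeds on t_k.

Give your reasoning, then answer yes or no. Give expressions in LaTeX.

No — key equation has no polynomial f.

t_(k+1)/t_k = (k + 2)**2/(k + 3)**2.
Factor: A=k**2 + 4*k + 4; B=k**2 + 6*k + 9; C=1.
f must satisfy (k**2 + 4*k + 4)·f(k+1) − (k**2 + 4*k + 4)·f(k) = 1.
Bound: deg f ≤ 0.
f = c0 ⇒ A·f(k+1) − B(k−1)·f(k) − C = -1. The system {-1 = 0} is inconsistent; no antidifference.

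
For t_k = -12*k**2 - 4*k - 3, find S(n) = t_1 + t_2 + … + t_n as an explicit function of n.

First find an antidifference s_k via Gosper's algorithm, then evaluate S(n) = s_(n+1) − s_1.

S(n) = n*(-4*n**2 - 8*n - 7)

t_(k+1)/t_k = (12*k**2 + 28*k + 19)/(12*k**2 + 4*k + 3).
So A=1 and B=1, with C=k**2 + k/3 + 1/4.
f must satisfy (1)·f(k+1) − (1)·f(k) = k**2 + k/3 + 1/4.
Bound: deg f ≤ 3.
Solve for f: f(k) = k*(4*k**2 - 4*k + 3)/12 (degree 3 ≤ 3).
R(k) = B(k−1)·f(k)/C(k) = k*(4*k**2 - 4*k + 3)/(12*k**2 + 4*k + 3); s_k = R·t_k = k*(-4*k**2 + 4*k - 3).
Δs = -12*k**2 - 4*k - 3, as required.
Σ_(k=1)^n t_k = s_(n+1) − s_(1) = (-4*n**3 - 8*n**2 - 7*n - 3) − (-3), i.e. n*(-4*n**2 - 8*n - 7).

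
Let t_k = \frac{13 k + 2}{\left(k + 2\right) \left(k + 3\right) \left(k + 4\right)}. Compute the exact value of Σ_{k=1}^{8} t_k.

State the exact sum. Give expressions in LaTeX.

Σ = 83/66

t_(k+1)/t_k = (k + 2)*(13*k + 15)/((k + 5)*(13*k + 2)).
Factor: A=k + 2; B=k + 5; C=k + 2/13.
Key eq: (k + 2)·f(k+1) = (k + 4)·f(k) + (k + 2/13).
deg f ≤ 2 (via 1,1,1).
Solving with deg f ≤ 2: f(k) = k*(7*k - 4)/39.
So s_k = (B(k−1)f/C)·t_k = (k*(k + 4)*(7*k - 4)/(3*(13*k + 2)))·t_k = k*(7*k - 4)/(3*(k + 2)*(k + 3)).
s_(k+1) − s_k = (13*k + 2)/(k**3 + 9*k**2 + 26*k + 24) = t_k.
Evaluate s at k=9 and k=1: 59/44 and 1/12; difference 83/66.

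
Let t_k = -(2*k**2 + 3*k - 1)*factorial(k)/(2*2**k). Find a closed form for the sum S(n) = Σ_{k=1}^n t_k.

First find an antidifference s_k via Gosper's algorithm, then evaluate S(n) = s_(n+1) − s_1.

Compute t_(k+1)/t_k: get (k + 1)*(3*k + 2*(k + 1)**2 + 2)/(2*(2*k**2 + 3*k - 1)).
Gosper form: A/B · C(k+1)/C(k) with A=k/2 + 1/2, B=1, C=k**2 + 3*k/2 - 1/2.
f must satisfy (k/2 + 1/2)·f(k+1) − (1)·f(k) = k**2 + 3*k/2 - 1/2.
Degrees (1,0,2) ⇒ d ≤ 1.
Match coefficients ⇒ f(k) = 2*k + 3.
R(k) = B(k−1)·f(k)/C(k) = 2*(2*k + 3)/(2*k**2 + 3*k - 1); s_k = R·t_k = -(2*k + 3)*factorial(k)/2**k.
s_(k+1) − s_k = -(2*k**2 + 3*k - 1)*factorial(k)/(2*2**k) = t_k.
Evaluate: s_(n+1) = -2**(-n - 1)*(2*n + 5)*factorial(n + 1); subtract s_(1) = -5/2 ⇒ S(n) = 2**(-n - 1)*(5*2**n - 2*n**2*factorial(n) - 7*n*factorial(n) - 5*factorial(n)).

S(n) = 2**(-n - 1)*(5*2**n - 2*n**2*factorial(n) - 7*n*factorial(n) - 5*factorial(n))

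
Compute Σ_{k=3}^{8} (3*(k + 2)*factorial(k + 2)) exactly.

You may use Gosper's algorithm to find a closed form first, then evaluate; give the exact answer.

Σ = 119750040

Ratio r(k) = (k + 3)**2/(k + 2).
A = k + 3, B = 1, C = k + 2.
Solve (k + 3)·f(k+1) − (1)·f(k) = k + 2.
Degrees (1,0,1) ⇒ d ≤ 0.
Match coefficients ⇒ f(k) = 1.
Certificate R = B(k−1)f/C = 1/(k + 2) gives s_k = 3*factorial(k + 2).
Verify: 3*(k + 2)*factorial(k + 2) matches t_k.
Telescoping: Σ = s_(9) − s_(3) = 119750400 − (360) = 119750040.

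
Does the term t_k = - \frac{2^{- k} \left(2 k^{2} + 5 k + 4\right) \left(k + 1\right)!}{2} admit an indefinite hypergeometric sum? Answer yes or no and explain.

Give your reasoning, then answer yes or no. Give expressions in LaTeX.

t_(k+1)/t_k = (k + 2)*(5*k + 2*(k + 1)**2 + 9)/(2*(2*k**2 + 5*k + 4)).
So A=k/2 + 1 and B=1, with C=k**2 + 5*k/2 + 2.
Key eq: (k/2 + 1)·f(k+1) = (1)·f(k) + (k**2 + 5*k/2 + 2).
Bound: deg f ≤ 1.
Match coefficients ⇒ f(k) = 2*k + 3.
R(k) = B(k−1)·f(k)/C(k) = 2*(2*k + 3)/(2*k**2 + 5*k + 4); s_k = R·t_k = -(2*k + 3)*factorial(k + 1)/2**k.
s_(k+1) − s_k = -(2*k**2 + 5*k + 4)*factorial(k + 1)/(2*2**k) = t_k.

Yes. s_k = - 2^{- k} \left(2 k + 3\right) \left(k + 1\right)!.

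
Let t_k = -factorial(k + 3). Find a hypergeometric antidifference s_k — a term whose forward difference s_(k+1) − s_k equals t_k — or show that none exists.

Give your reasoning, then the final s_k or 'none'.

The ratio is k + 4.
Take A(k)=k + 4, B(k)=1, C(k)=1.
Set up (k + 4)·f(k+1) − (1)·f(k) − (1) = 0.
Degrees (1,0,0) ⇒ d ≤ -1.
deg f ≤ -1 is impossible — no certificate.

not Gosper-summable; s_k does not exist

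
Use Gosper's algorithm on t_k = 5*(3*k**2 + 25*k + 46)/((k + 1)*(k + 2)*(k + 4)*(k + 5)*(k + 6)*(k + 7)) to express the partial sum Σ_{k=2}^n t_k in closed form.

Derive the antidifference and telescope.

r(k) = (k + 1)*(k + 4)*(25*k + 3*(k + 1)**2 + 71)/((k + 3)*(k + 8)*(3*k**2 + 25*k + 46)) after simplifying.
Factor: A=k + 1; B=k + 8; C=k**3 + 34*k**2/3 + 121*k/3 + 46.
f must satisfy (k + 1)·f(k+1) − (k + 7)·f(k) = k**3 + 34*k**2/3 + 121*k/3 + 46.
d = 6 from the (1,1,3) case.
A polynomial solution: f(k) = k*(k + 2)*(k + 3)*(k + 5)*(k**2 + 11*k + 34)/72.
Get s_k = R·t_k = 5*k*(k**2 + 11*k + 34)/(24*(k**3 + 11*k**2 + 34*k + 24)) with R(k) = B(k−1)f(k)/C(k) = k*(k + 2)*(k + 5)*(k + 7)*(k**2 + 11*k + 34)/(24*(3*k**2 + 25*k + 46)).
Verify: 5*(3*k**2 + 25*k + 46)/(k**6 + 25*k**5 + 247*k**4 + 1219*k**3 + 3112*k**2 + 3796*k + 1680) matches t_k.
Telescope: S(n) = s_(n+1) − s_(2) = 5*(n**3 + 14*n**2 + 59*n + 46)/(24*(n**3 + 14*n**2 + 59*n + 70)) − (25/144) = 5*(n**3 + 14*n**2 + 59*n - 74)/(144*(n**3 + 14*n**2 + 59*n + 70)).

S(n) = 5*(n**3 + 14*n**2 + 59*n - 74)/(144*(n**3 + 14*n**2 + 59*n + 70))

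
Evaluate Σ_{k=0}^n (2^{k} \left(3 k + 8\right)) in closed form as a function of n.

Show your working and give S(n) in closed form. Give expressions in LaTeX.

r(k) = 2*(3*k + 11)/(3*k + 8) after simplifying.
A = 2, B = 1, C = k + 8/3.
Solve (2)·f(k+1) − (1)·f(k) = k + 8/3.
d = 1 from the (0,0,1) case.
Coefficient equations give f(k) = (3*k + 2)/3.
R(k) = B(k−1)·f(k)/C(k) = (3*k + 2)/(3*k + 8); s_k = R·t_k = 2**k*(3*k + 2).
Verify: 2**k*(3*k + 8) matches t_k.
s_(n+1) = 2**(n + 1)*(3*n + 5) and s_(0) = 2, so S(n) = 6*2**n*n + 10*2**n - 2.

S(n) = 6 \cdot 2^{n} n + 10 \cdot 2^{n} - 2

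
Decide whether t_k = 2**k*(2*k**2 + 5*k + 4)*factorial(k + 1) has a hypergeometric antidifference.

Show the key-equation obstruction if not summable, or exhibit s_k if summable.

Yes. s_k = 2**k*k*factorial(k + 1).

Ratio r(k) = 2*(2*k**3 + 13*k**2 + 29*k + 22)/(2*k**2 + 5*k + 4).
Take A(k)=2*k + 4, B(k)=1, C(k)=k**2 + 5*k/2 + 2.
Need (2*k + 4)·f(k+1) − (1)·f(k) = k**2 + 5*k/2 + 2.
From deg A=1, deg B=0, deg C=2: d=1.
Solving with deg f ≤ 1: f(k) = k/2.
Then R = B(k−1)f/C = k/(2*k**2 + 5*k + 4), so s_k = R(k)·t_k = 2**k*k*factorial(k + 1).
s_(k+1) − s_k = 2**k*(2*k**2 + 5*k + 4)*factorial(k + 1) = t_k.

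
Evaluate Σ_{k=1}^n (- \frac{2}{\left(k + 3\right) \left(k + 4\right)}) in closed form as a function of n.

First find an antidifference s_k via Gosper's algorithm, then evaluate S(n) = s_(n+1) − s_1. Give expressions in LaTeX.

S(n) = - \frac{n}{2 n + 8}

Compute t_(k+1)/t_k: get (k + 3)/(k + 5).
Normal form (A,B,C) = (k + 3, k + 5, 1).
f must satisfy (k + 3)·f(k+1) − (k + 4)·f(k) = 1.
d = 1 from the (1,1,0) case.
Solving with deg f ≤ 1: f(k) = k/3.
Certificate R = B(k−1)f/C = k*(k + 4)/3 gives s_k = -2*k/(3*k + 9).
Δs = -2/(k**2 + 7*k + 12), as required.
Telescope: S(n) = s_(n+1) − s_(1) = 2*(-n - 1)/(3*(n + 4)) − (-1/6) = -n/(2*n + 8).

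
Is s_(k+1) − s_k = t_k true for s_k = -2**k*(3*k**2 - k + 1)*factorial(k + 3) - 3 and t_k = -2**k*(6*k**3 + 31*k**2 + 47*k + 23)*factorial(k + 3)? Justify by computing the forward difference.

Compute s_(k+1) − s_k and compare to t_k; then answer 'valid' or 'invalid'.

s_(k+1) = 2**(k + 1)*(k - 3*(k + 1)**2)*factorial(k + 4) - 3
s_(k+1) − s_k = -2**k*(6*k**3 + 31*k**2 + 47*k + 23)*factorial(k + 3)
(s_(k+1) − s_k) − t_k = 0

valid; difference matches t_k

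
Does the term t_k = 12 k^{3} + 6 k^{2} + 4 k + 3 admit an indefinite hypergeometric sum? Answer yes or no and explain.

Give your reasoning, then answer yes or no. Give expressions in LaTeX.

Yes. s_k = k \left(3 k^{3} - 4 k^{2} + 2 k + 2\right).

t_(k+1)/t_k = (12*k**3 + 42*k**2 + 52*k + 25)/(12*k**3 + 6*k**2 + 4*k + 3).
Gosper form: A/B · C(k+1)/C(k) with A=1, B=1, C=k**3 + k**2/2 + k/3 + 1/4.
f must satisfy (1)·f(k+1) − (1)·f(k) = k**3 + k**2/2 + k/3 + 1/4.
Degrees (0,0,3) ⇒ d ≤ 4.
Solving with deg f ≤ 4: f(k) = k*(3*k**3 - 4*k**2 + 2*k + 2)/12.
So s_k = (B(k−1)f/C)·t_k = (k*(3*k**3 - 4*k**2 + 2*k + 2)/(12*k**3 + 6*k**2 + 4*k + 3))·t_k = k*(3*k**3 - 4*k**2 + 2*k + 2).
s_(k+1) − s_k = 12*k**3 + 6*k**2 + 4*k + 3 = t_k.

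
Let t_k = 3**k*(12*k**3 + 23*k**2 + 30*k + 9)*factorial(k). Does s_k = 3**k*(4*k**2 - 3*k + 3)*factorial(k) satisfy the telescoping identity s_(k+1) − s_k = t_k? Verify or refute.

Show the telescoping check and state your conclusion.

valid; difference matches t_k

s_(k+1) = 3**(k + 1)*(4*k**2 + 5*k + 4)*factorial(k + 1)
s_(k+1) − s_k = 3**k*(12*k**3 + 23*k**2 + 30*k + 9)*factorial(k)
(s_(k+1) − s_k) − t_k = 0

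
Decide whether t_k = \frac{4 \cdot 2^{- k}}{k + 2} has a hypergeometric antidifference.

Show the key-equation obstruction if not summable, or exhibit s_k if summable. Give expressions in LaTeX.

r(k) = (k + 2)/(2*(k + 3)) after simplifying.
So A=k/2 + 1 and B=k + 3, with C=1.
Set up (k/2 + 1)·f(k+1) − (k + 2)·f(k) − (1) = 0.
d = -1 from the (1,1,0) case.
d = -1 < 0 ⇒ no nonzero polynomial f; not summable.

No — negative degree bound, so no certificate f.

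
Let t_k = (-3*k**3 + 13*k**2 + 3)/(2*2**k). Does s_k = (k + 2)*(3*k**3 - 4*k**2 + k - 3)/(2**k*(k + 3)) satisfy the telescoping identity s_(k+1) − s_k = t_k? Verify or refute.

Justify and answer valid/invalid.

Invalid: residual (3*k**4 + 2*k**3 - 47*k**2 - k - 15)/(2*2**k*(k**2 + 7*k + 12)) ≠ 0.

s_(k+1) = (k + 3)*(k + 3*(k + 1)**3 - 4*(k + 1)**2 - 2)/(2*2**k*(k + 4))
s_(k+1) − s_k = (-3*k**5 - 5*k**4 + 57*k**3 + 112*k**2 + 20*k + 21)/(2*2**k*(k**2 + 7*k + 12))
(s_(k+1) − s_k) − t_k = (3*k**4 + 2*k**3 - 47*k**2 - k - 15)/(2*2**k*(k**2 + 7*k + 12))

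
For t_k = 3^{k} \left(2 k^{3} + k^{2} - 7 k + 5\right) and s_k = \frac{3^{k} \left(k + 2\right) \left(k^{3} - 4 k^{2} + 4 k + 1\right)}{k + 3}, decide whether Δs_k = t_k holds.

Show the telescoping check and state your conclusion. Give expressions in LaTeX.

s_(k+1) = 3**(k + 1)*(k**4 + 2*k**3 - 4*k**2 - k + 6)/(k + 4)
s_(k+1) − s_k = 3**k*(2*k**5 + 13*k**4 + 18*k**3 - 32*k**2 - 29*k + 46)/(k**2 + 7*k + 12)
(s_(k+1) − s_k) − t_k = 2*3**k*(-k**4 - 3*k**3 + 10*k - 7)/(k**2 + 7*k + 12)

Invalid: residual \frac{2 \cdot 3^{k} \left(- k^{4} - 3 k^{3} + 10 k - 7\right)}{k^{2} + 7 k + 12} ≠ 0.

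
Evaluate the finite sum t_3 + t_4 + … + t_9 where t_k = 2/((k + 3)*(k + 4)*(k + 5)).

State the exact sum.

Σ = 5/273

Compute t_(k+1)/t_k: get (k + 3)/(k + 6).
A = k + 3, B = k + 6, C = 1.
Set up (k + 3)·f(k+1) − (k + 5)·f(k) − (1) = 0.
Bound: deg f ≤ 2.
Coefficient equations give f(k) = k*(k + 7)/24.
R(k) = B(k−1)·f(k)/C(k) = k*(k + 5)*(k + 7)/24; s_k = R·t_k = k*(k + 7)/(12*(k + 3)*(k + 4)).
s_(k+1) − s_k = 2/(k**3 + 12*k**2 + 47*k + 60) = t_k.
Evaluate s at k=10 and k=3: 85/1092 and 5/84; difference 5/273.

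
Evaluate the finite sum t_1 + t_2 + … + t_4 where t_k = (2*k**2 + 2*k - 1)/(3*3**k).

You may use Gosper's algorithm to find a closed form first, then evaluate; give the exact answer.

Σ = 32/27

The ratio is (2*k**2 + 6*k + 3)/(3*(2*k**2 + 2*k - 1)).
Gosper form: A/B · C(k+1)/C(k) with A=1/3, B=1, C=k**2 + k - 1/2.
Need (1/3)·f(k+1) − (1)·f(k) = k**2 + k - 1/2.
deg f ≤ 2 (via 0,0,2).
Coefficient equations give f(k) = -3*(k + 1)**2/2.
R(k) = B(k−1)·f(k)/C(k) = -3*(k + 1)**2/(2*k**2 + 2*k - 1); s_k = R·t_k = (-k**2 - 2*k - 1)/3**k.
Δs = (2*k**2 + 2*k - 1)/(3*3**k), as required.
Telescoping: Σ = s_(5) − s_(1) = -4/27 − (-4/3) = 32/27.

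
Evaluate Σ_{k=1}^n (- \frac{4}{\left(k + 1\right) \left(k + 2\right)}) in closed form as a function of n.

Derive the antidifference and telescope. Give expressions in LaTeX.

The ratio is (k + 1)/(k + 3).
Normal form (A,B,C) = (k + 1, k + 3, 1).
Key eq: (k + 1)·f(k+1) = (k + 2)·f(k) + (1).
From deg A=1, deg B=1, deg C=0: d=1.
Solve for f: f(k) = k (degree 1 ≤ 1).
So s_k = (B(k−1)f/C)·t_k = (k*(k + 2))·t_k = -4*k/(k + 1).
Verify: -4/(k**2 + 3*k + 2) matches t_k.
Evaluate: s_(n+1) = 4*(-n - 1)/(n + 2); subtract s_(1) = -2 ⇒ S(n) = -2*n/(n + 2).

S(n) = - \frac{2 n}{n + 2}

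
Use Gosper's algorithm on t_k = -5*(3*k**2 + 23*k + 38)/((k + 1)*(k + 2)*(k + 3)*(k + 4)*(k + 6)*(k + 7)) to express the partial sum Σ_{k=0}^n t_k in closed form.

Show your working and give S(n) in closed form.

S(n) = 5*(-n**3 - 13*n**2 - 50*n - 38)/(18*(n**3 + 13*n**2 + 50*n + 56))

The ratio is (k + 1)*(k + 6)*(23*k + 3*(k + 1)**2 + 61)/((k + 5)*(k + 8)*(3*k**2 + 23*k + 38)).
Take A(k)=k + 1, B(k)=k + 8, C(k)=k**3 + 38*k**2/3 + 51*k + 190/3.
Need (k + 1)·f(k+1) − (k + 7)·f(k) = k**3 + 38*k**2/3 + 51*k + 190/3.
deg f ≤ 6 (via 1,1,3).
Match coefficients ⇒ f(k) = k*(k + 2)*(k + 4)*(k + 5)*(k**2 + 10*k + 27)/54.
Get s_k = R·t_k = 5*k*(-k**2 - 10*k - 27)/(18*(k**3 + 10*k**2 + 27*k + 18)) with R(k) = B(k−1)f(k)/C(k) = k*(k + 2)*(k + 4)*(k + 7)*(k**2 + 10*k + 27)/(18*(3*k**2 + 23*k + 38)).
Check: Δs_k = 5*(-3*k**2 - 23*k - 38)/(k**6 + 23*k**5 + 207*k**4 + 925*k**3 + 2144*k**2 + 2412*k + 1008). ✓
Σ_(k=0)^n t_k = s_(n+1) − s_(0) = (5*(-n**3 - 13*n**2 - 50*n - 38)/(18*(n**3 + 13*n**2 + 50*n + 56))) − (0), i.e. 5*(-n**3 - 13*n**2 - 50*n - 38)/(18*(n**3 + 13*n**2 + 50*n + 56)).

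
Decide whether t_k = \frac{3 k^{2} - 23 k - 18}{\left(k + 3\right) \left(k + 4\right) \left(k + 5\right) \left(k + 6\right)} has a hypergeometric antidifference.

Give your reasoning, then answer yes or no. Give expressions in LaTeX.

r(k) = (k + 3)*(23*k - 3*(k + 1)**2 + 41)/((k + 7)*(-3*k**2 + 23*k + 18)) after simplifying.
Take A(k)=k + 3, B(k)=k + 7, C(k)=k**2 - 23*k/3 - 6.
Need (k + 3)·f(k+1) − (k + 6)·f(k) = k**2 - 23*k/3 - 6.
d = 3 from the (1,1,2) case.
Solving with deg f ≤ 3: f(k) = -k*(k**2 + 57*k + 32)/45.
So s_k = (B(k−1)f/C)·t_k = (-k*(k + 6)*(k**2 + 57*k + 32)/(15*(3*k**2 - 23*k - 18)))·t_k = k*(-k**2 - 57*k - 32)/(15*(k + 3)*(k + 4)*(k + 5)).
Check: Δs_k = (3*k**2 - 23*k - 18)/(k**4 + 18*k**3 + 119*k**2 + 342*k + 360). ✓

Yes. s_k = \frac{k \left(- k^{2} - 57 k - 32\right)}{15 \left(k + 3\right) \left(k + 4\right) \left(k + 5\right)}.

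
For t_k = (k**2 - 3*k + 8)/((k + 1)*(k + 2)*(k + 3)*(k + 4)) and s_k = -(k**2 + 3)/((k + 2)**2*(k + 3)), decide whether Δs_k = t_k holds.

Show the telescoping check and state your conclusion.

s_(k+1) = (-(k + 1)**2 - 3)/((k + 3)**2*(k + 4))
s_(k+1) − s_k = (k**3 - k**2 - 3*k + 20)/(k**5 + 14*k**4 + 77*k**3 + 208*k**2 + 276*k + 144)
(s_(k+1) − s_k) − t_k = (-2*k**3 - 3*k**2 - 5*k - 28)/(k**6 + 15*k**5 + 91*k**4 + 285*k**3 + 484*k**2 + 420*k + 144)

Invalid: residual (-2*k**3 - 3*k**2 - 5*k - 28)/(k**6 + 15*k**5 + 91*k**4 + 285*k**3 + 484*k**2 + 420*k + 144) ≠ 0.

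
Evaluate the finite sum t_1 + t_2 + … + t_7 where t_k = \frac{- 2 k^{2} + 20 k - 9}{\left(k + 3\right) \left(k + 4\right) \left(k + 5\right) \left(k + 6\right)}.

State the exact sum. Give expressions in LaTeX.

Σ = 917/17160

The ratio is -(k + 3)*(20*k - 2*(k + 1)**2 + 11)/((k + 7)*(2*k**2 - 20*k + 9)).
So A=k + 3 and B=k + 7, with C=k**2 - 10*k + 9/2.
f must satisfy (k + 3)·f(k+1) − (k + 6)·f(k) = k**2 - 10*k + 9/2.
Bound: deg f ≤ 3.
Coefficient equations give f(k) = k*(k**2 - 48*k + 137)/60.
So s_k = (B(k−1)f/C)·t_k = (k*(k + 6)*(k**2 - 48*k + 137)/(30*(2*k**2 - 20*k + 9)))·t_k = k*(-k**2 + 48*k - 137)/(30*(k + 3)*(k + 4)*(k + 5)).
Check: Δs_k = (-2*k**2 + 20*k - 9)/(k**4 + 18*k**3 + 119*k**2 + 342*k + 360). ✓
Σ_(k=1)^(7) t_k = s_(8) − s_(1) = 61/2145 − (-1/40) = 917/17160.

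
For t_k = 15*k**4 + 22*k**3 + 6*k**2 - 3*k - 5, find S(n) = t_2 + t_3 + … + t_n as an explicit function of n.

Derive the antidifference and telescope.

S(n) = 3*n**5 + 13*n**4 + 18*n**3 + 7*n**2 - 6*n - 35

Compute t_(k+1)/t_k: get (15*k**4 + 82*k**3 + 162*k**2 + 135*k + 35)/(15*k**4 + 22*k**3 + 6*k**2 - 3*k - 5).
So A=1 and B=1, with C=k**4 + 22*k**3/15 + 2*k**2/5 - k/5 - 1/3.
Key eq: (1)·f(k+1) = (1)·f(k) + (k**4 + 22*k**3/15 + 2*k**2/5 - k/5 - 1/3).
Bound: deg f ≤ 5.
Solve for f: f(k) = k*(3*k**4 - 2*k**3 - 4*k**2 + k - 3)/15 (degree 5 ≤ 5).
Get s_k = R·t_k = k*(3*k**4 - 2*k**3 - 4*k**2 + k - 3) with R(k) = B(k−1)f(k)/C(k) = k*(3*k**4 - 2*k**3 - 4*k**2 + k - 3)/(15*k**4 + 22*k**3 + 6*k**2 - 3*k - 5).
Check: Δs_k = 15*k**4 + 22*k**3 + 6*k**2 - 3*k - 5. ✓
Evaluate: s_(n+1) = 3*n**5 + 13*n**4 + 18*n**3 + 7*n**2 - 6*n - 5; subtract s_(2) = 30 ⇒ S(n) = 3*n**5 + 13*n**4 + 18*n**3 + 7*n**2 - 6*n - 35.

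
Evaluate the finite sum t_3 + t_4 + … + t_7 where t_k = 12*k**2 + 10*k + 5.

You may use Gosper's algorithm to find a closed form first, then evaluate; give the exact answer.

Ratio r(k) = (12*k**2 + 34*k + 27)/(12*k**2 + 10*k + 5).
Take A(k)=1, B(k)=1, C(k)=k**2 + 5*k/6 + 5/12.
Solve (1)·f(k+1) − (1)·f(k) = k**2 + 5*k/6 + 5/12.
Degrees (0,0,2) ⇒ d ≤ 3.
Coefficient equations give f(k) = k*(4*k**2 - k + 2)/12.
So s_k = (B(k−1)f/C)·t_k = (k*(4*k**2 - k + 2)/(12*k**2 + 10*k + 5))·t_k = k*(4*k**2 - k + 2).
Check: Δs_k = 12*k**2 + 10*k + 5. ✓
Telescoping: Σ = s_(8) − s_(3) = 2000 − (105) = 1895.

Σ = 1895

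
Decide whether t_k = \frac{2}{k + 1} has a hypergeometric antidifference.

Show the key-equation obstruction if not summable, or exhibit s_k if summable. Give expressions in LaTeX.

Step 1: r(k) = (k + 1)/(k + 2).
Take A(k)=k + 1, B(k)=k + 2, C(k)=1.
Set up (k + 1)·f(k+1) − (k + 1)·f(k) − (1) = 0.
Degrees (1,1,0) ⇒ d ≤ 0.
f = c0 ⇒ A·f(k+1) − B(k−1)·f(k) − C = -1. The system {-1 = 0} is inconsistent; no antidifference.

No; the coefficient equations for f are inconsistent.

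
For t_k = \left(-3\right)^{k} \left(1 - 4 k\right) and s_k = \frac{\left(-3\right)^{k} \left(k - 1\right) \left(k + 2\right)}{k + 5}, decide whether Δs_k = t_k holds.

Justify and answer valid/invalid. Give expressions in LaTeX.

Invalid: residual \frac{\left(-3\right)^{k + 1} \left(- 4 k^{2} - 20 k + 6\right)}{k^{2} + 11 k + 30} ≠ 0.

s_(k+1) = (-3)**(k + 1)*k*(k + 3)/(k + 6)
s_(k+1) − s_k = (-3)**k*(-4*k**3 - 31*k**2 - 49*k + 12)/(k**2 + 11*k + 30)
(s_(k+1) − s_k) − t_k = (-3)**(k + 1)*(-4*k**2 - 20*k + 6)/(k**2 + 11*k + 30)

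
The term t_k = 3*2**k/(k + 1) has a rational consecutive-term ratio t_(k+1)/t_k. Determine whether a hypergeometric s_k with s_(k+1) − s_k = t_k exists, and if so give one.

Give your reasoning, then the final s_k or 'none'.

none — t_k is not Gosper-summable

Step 1: r(k) = 2*(k + 1)/(k + 2).
Normal form (A,B,C) = (2*k + 2, k + 2, 1).
f must satisfy (2*k + 2)·f(k+1) − (k + 1)·f(k) = 1.
From deg A=1, deg B=1, deg C=0: d=-1.
Bound -1 < 0, so the key equation has no polynomial solution.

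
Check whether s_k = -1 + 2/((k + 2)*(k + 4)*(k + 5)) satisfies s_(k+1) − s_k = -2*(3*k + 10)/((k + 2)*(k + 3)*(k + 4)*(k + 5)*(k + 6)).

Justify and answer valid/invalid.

s_(k+1) = -1 + 2/((k + 3)*(k + 5)*(k + 6))
s_(k+1) − s_k = 2*(-3*k - 10)/(k**5 + 20*k**4 + 155*k**3 + 580*k**2 + 1044*k + 720)
(s_(k+1) − s_k) − t_k = 0

Valid — Δs_k = t_k.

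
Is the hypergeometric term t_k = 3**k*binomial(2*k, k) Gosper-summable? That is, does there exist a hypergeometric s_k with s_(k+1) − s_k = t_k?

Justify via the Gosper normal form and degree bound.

r(k) = 6*(2*k + 1)/(k + 1) after simplifying.
Factor: A=12*k + 6; B=k + 1; C=1.
f must satisfy (12*k + 6)·f(k+1) − (k)·f(k) = 1.
deg f ≤ -1 (via 1,1,0).
d = -1 < 0 ⇒ no nonzero polynomial f; not summable.

No. Not Gosper-summable.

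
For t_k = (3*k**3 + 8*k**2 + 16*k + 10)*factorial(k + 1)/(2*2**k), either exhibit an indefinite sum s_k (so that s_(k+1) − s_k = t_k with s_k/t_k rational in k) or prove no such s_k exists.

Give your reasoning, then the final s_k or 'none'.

s_k = (k + 1)*(3*k - 1)*factorial(k + 1)/2**k

Ratio r(k) = (3*k**4 + 23*k**3 + 75*k**2 + 119*k + 74)/(2*(3*k**3 + 8*k**2 + 16*k + 10)).
Normal form (A,B,C) = (k/2 + 1, 1, k**3 + 8*k**2/3 + 16*k/3 + 10/3).
Need (k/2 + 1)·f(k+1) − (1)·f(k) = k**3 + 8*k**2/3 + 16*k/3 + 10/3.
Bound: deg f ≤ 2.
Match coefficients ⇒ f(k) = 2*(k + 1)*(3*k - 1)/3.
Certificate R = B(k−1)f/C = 2*(k + 1)*(3*k - 1)/(3*k**3 + 8*k**2 + 16*k + 10) gives s_k = (k + 1)*(3*k - 1)*factorial(k + 1)/2**k.
Check: Δs_k = (3*k**3 + 8*k**2 + 16*k + 10)*factorial(k + 1)/(2*2**k). ✓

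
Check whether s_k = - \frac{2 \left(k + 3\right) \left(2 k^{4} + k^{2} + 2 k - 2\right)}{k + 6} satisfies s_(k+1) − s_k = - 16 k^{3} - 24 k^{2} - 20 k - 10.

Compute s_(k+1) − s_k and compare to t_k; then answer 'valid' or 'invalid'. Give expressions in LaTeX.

s_(k+1) = -2*(k + 4)*(2*k + 2*(k + 1)**4 + (k + 1)**2)/(k + 7)
s_(k+1) − s_k = 4*(-4*k**5 - 49*k**4 - 161*k**3 - 198*k**2 - 148*k - 57)/(k**2 + 13*k + 42)
(s_(k+1) − s_k) − t_k = 6*(6*k**4 + 60*k**3 + 81*k**2 + 63*k + 32)/(k**2 + 13*k + 42)

Invalid: residual \frac{6 \left(6 k^{4} + 60 k^{3} + 81 k^{2} + 63 k + 32\right)}{k^{2} + 13 k + 42} ≠ 0.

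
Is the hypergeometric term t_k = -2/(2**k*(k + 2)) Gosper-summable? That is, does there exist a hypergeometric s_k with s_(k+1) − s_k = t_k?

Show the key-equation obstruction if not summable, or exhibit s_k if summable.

Step 1: r(k) = (k + 2)/(2*(k + 3)).
A = k/2 + 1, B = k + 3, C = 1.
Key eq: (k/2 + 1)·f(k+1) = (k + 2)·f(k) + (1).
From deg A=1, deg B=1, deg C=0: d=-1.
d = -1 < 0 ⇒ no nonzero polynomial f; not summable.

No — key equation has no polynomial f.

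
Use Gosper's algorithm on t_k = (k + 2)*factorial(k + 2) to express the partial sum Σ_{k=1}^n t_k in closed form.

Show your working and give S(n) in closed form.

t_(k+1)/t_k = (k + 3)**2/(k + 2).
Factor: A=k + 3; B=1; C=k + 2.
Solve (k + 3)·f(k+1) − (1)·f(k) = k + 2.
deg f ≤ 0 (via 1,0,1).
Solving with deg f ≤ 0: f(k) = 1.
So s_k = (B(k−1)f/C)·t_k = (1/(k + 2))·t_k = factorial(k + 2).
Verify: (k + 2)*factorial(k + 2) matches t_k.
s_(n+1) = factorial(n + 3) and s_(1) = 6, so S(n) = factorial(n + 3) - 6.

S(n) = factorial(n + 3) - 6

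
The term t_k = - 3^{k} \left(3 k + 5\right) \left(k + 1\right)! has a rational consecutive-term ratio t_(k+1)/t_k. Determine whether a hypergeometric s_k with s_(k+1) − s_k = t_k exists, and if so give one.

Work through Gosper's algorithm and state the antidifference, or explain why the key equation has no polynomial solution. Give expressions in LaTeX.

s_k = - 3^{k} \left(k + 1\right)!

r(k) = 3*(k + 2)*(3*k + 8)/(3*k + 5) after simplifying.
So A=3*k + 6 and B=1, with C=k + 5/3.
Key eq: (3*k + 6)·f(k+1) = (1)·f(k) + (k + 5/3).
From deg A=1, deg B=0, deg C=1: d=0.
Solving with deg f ≤ 0: f(k) = 1/3.
R(k) = B(k−1)·f(k)/C(k) = 1/(3*k + 5); s_k = R·t_k = -3**k*factorial(k + 1).
Check: Δs_k = -3**k*(3*k + 5)*factorial(k + 1). ✓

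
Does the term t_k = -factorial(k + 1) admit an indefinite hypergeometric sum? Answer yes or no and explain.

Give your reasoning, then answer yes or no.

Compute t_(k+1)/t_k: get k + 2.
Gosper form: A/B · C(k+1)/C(k) with A=k + 2, B=1, C=1.
Need (k + 2)·f(k+1) − (1)·f(k) = 1.
Bound: deg f ≤ -1.
d = -1 < 0 ⇒ no nonzero polynomial f; not summable.

No; the degree bound rules out any f.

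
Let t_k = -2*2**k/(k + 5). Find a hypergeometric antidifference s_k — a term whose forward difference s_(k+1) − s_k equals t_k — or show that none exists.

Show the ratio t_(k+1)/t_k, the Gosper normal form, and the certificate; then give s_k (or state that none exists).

none (Gosper's algorithm certifies no s_k)

The ratio is 2*(k + 5)/(k + 6).
So A=2*k + 10 and B=k + 6, with C=1.
Set up (2*k + 10)·f(k+1) − (k + 5)·f(k) − (1) = 0.
Bound: deg f ≤ -1.
Negative degree bound (-1): no f exists, t_k not Gosper-summable.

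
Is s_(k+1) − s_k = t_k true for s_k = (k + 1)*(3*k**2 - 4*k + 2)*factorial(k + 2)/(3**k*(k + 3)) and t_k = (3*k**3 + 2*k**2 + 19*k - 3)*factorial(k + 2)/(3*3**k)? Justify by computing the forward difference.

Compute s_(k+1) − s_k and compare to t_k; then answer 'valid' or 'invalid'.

Invalid: residual -2*(3*k**4 + 11*k**3 + 16*k**2 + 66*k - 15)*factorial(k + 2)/(3*3**k*(k + 3)*(k + 4)) ≠ 0.

s_(k+1) = (k + 2)*(3*k**2 + 2*k + 1)*factorial(k + 3)/(3*3**k*(k + 4))
s_(k+1) − s_k = (3*k**5 + 17*k**4 + 47*k**3 + 122*k**2 + 75*k - 6)*factorial(k + 2)/(3*3**k*(k + 3)*(k + 4))
(s_(k+1) − s_k) − t_k = -2*(3*k**4 + 11*k**3 + 16*k**2 + 66*k - 15)*factorial(k + 2)/(3*3**k*(k + 3)*(k + 4))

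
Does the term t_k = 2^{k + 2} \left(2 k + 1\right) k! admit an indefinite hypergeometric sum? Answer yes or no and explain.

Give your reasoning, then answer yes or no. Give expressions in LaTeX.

Yes. s_k = 2^{k + 2} k!.

Step 1: r(k) = 2*(k + 1)*(2*k + 3)/(2*k + 1).
Normal form (A,B,C) = (2*k + 2, 1, k + 1/2).
Set up (2*k + 2)·f(k+1) − (1)·f(k) − (k + 1/2) = 0.
From deg A=1, deg B=0, deg C=1: d=0.
Solve for f: f(k) = 1/2 (degree 0 ≤ 0).
R(k) = B(k−1)·f(k)/C(k) = 1/(2*k + 1); s_k = R·t_k = 2**(k + 2)*factorial(k).
Verify: 2**(k + 2)*(2*k + 1)*factorial(k) matches t_k.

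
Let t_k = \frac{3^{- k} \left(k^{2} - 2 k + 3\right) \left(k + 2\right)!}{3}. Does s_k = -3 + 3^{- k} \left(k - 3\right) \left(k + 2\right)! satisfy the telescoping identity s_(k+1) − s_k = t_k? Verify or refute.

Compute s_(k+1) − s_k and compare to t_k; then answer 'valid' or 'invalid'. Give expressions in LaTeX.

s_(k+1) = 3**(-k - 1)*(k - 2)*factorial(k + 3) - 3
s_(k+1) − s_k = (k**2 - 2*k + 3)*factorial(k + 2)/(3*3**k)
(s_(k+1) − s_k) − t_k = 0

valid (s_(k+1) − s_k reduces to t_k)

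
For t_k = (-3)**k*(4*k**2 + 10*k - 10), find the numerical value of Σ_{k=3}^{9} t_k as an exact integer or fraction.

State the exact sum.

Step 1: r(k) = 3*(-5*k - 2*(k + 1)**2)/(2*k**2 + 5*k - 5).
Factor: A=-3; B=1; C=k**2 + 5*k/2 - 5/2.
Key eq: (-3)·f(k+1) = (1)·f(k) + (k**2 + 5*k/2 - 5/2).
Bound: deg f ≤ 2.
Solving with deg f ≤ 2: f(k) = -(k**2 + k - 4)/4.
So s_k = (B(k−1)f/C)·t_k = (-(k**2 + k - 4)/(2*(2*k**2 + 5*k - 5)))·t_k = (-3)**k*(-k**2 - k + 4).
Check: Δs_k = (-3)**k*(4*k**2 + 10*k - 10). ✓
Σ_(k=3)^(9) t_k = s_(10) − s_(3) = -6259194 − (216) = -6259410.

Σ = -6259410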